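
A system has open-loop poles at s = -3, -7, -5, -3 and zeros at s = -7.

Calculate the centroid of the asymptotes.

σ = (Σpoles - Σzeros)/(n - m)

σ = (Σpoles - Σzeros)/(n - m) = (-18 - (-7))/(4 - 1) = -11/3 = -3.67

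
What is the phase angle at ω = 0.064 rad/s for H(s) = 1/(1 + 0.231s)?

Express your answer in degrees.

Phase = -arctan(ωτ) = -arctan(0.064 × 0.231) = -0.8°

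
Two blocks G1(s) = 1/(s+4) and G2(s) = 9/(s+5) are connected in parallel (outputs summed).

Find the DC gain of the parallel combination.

Parallel: G_eq = G1 + G2. DC gain = G1(0) + G2(0) = 1/4 + 9/5 = 0.25 + 1.8 = 2.05.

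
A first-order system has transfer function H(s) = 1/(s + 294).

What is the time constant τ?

For H(s) = 1/(s + 1/τ), the pole is at -1/τ = -294, so τ = 1/294 = 0.0034 s.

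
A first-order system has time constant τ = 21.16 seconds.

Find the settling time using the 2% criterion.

For first-order system, 2% settling time ≈ 4τ = 4 × 21.16 = 84.64 s.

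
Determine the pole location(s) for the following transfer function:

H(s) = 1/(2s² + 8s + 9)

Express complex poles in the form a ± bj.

Discriminant = 8² - 4×2×9 = 64 - 72 = -8 < 0, so the poles are a complex conjugate pair s = (-8 ± j√8)/(2×2). Real part = -8/(2×2) = -8/4 = -2; imaginary part = ±√8/(2×2) ≈ 0.7071. Poles: s = -2 ± 0.7071j.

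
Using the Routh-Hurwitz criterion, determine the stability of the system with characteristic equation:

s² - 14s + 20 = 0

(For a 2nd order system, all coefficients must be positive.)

Coefficients: 1, -14, 20. b=-14 not positive, so system is unstable.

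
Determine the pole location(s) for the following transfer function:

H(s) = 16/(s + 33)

Pole is where denominator = 0: s + 33 = 0, so s = -33.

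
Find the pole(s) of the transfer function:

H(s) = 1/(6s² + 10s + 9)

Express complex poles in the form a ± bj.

Discriminant = 10² - 4×6×9 = 100 - 216 = -116 < 0, so the poles are a complex conjugate pair s = (-10 ± j√116)/(2×6). Real part = -10/(2×6) = -10/12 ≈ -0.8333; imaginary part = ±√116/(2×6) ≈ 0.8975. Poles: s = -0.8333 ± 0.8975j.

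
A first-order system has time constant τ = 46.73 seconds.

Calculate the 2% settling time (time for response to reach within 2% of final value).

For first-order system, 2% settling time ≈ 4τ = 4 × 46.73 = 186.92 s.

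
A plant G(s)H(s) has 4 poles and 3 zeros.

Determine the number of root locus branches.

Root locus has n branches where n = number of poles = 4.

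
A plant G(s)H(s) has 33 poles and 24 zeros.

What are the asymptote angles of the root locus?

n - m = 33 - 24 = 9. Angles: θk = (2k + 1)·180°/9 = 20°, 60°, 100°, 140°, 180°, 220°, 260°, 300°, 340°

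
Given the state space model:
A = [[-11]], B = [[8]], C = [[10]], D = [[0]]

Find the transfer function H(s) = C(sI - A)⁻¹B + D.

(sI - A)⁻¹ = 1/(s + 11). H(s) = 10 × 8/(s + 11) + 0 = 80/(s + 11).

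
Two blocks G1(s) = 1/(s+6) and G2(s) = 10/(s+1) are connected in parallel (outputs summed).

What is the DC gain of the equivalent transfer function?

Parallel: G_eq = G1 + G2. DC gain = G1(0) + G2(0) = 1/6 + 10/1 = 0.1667 + 10 = 10.1667.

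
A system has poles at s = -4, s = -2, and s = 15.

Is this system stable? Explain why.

Pole(s) at s = 15 are not in the left half-plane. System is unstable.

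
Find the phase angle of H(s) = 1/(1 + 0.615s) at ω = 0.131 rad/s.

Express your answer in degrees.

Phase = -arctan(ωτ) = -arctan(0.131 × 0.615) = -4.6°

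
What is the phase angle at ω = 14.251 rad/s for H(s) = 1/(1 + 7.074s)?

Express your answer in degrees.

Phase = -arctan(ωτ) = -arctan(14.251 × 7.074) = -89.4°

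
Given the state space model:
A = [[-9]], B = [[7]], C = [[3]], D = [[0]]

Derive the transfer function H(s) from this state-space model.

(sI - A)⁻¹ = 1/(s + 9). H(s) = 3 × 7/(s + 9) + 0 = 21/(s + 9).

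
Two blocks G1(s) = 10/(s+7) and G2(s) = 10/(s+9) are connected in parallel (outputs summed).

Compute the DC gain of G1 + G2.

Parallel: G_eq = G1 + G2. DC gain = G1(0) + G2(0) = 10/7 + 10/9 = 1.4286 + 1.1111 = 2.5397.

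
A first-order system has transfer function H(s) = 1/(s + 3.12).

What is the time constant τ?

For H(s) = 1/(s + 1/τ), the pole is at -1/τ = -3.12, so τ = 1/3.12 = 0.3205 s.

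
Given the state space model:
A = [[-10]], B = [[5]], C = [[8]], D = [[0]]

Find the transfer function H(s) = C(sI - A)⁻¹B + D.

(sI - A)⁻¹ = 1/(s + 10). H(s) = 8 × 5/(s + 10) + 0 = 40/(s + 10).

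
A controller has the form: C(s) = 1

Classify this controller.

This is a Proportional (P) controller.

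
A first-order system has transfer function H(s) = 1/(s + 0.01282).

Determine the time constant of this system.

For H(s) = 1/(s + 1/τ), the pole is at -1/τ = -0.01282, so τ = 1/0.01282 = 78 s.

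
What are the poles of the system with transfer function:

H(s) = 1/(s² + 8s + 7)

Discriminant = 8² - 4×1×7 = 64 - 28 = 36 > 0, so two distinct real poles. Using quadratic formula: s = (-8 ± √36)/(2×1) = (-8 ± √36)/2, with √36 = 6. s₁ = -2/2 = -1, s₂ = -14/2 = -7. Poles: s₁ = -1, s₂ = -7.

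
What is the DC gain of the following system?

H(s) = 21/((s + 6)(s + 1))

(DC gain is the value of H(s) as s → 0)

DC gain = H(0) = 21/(6 × 1) = 21/6 = 3.5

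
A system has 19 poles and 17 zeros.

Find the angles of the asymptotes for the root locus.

n - m = 19 - 17 = 2. Angles: θk = (2k + 1)·180°/2 = 90°, 270°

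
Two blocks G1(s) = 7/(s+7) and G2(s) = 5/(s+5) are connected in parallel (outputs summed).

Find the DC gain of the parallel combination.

Parallel: G_eq = G1 + G2. DC gain = G1(0) + G2(0) = 7/7 + 5/5 = 1 + 1 = 2.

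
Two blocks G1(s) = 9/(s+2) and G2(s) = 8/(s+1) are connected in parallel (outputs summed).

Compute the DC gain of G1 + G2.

Parallel: G_eq = G1 + G2. DC gain = G1(0) + G2(0) = 9/2 + 8/1 = 4.5 + 8 = 12.5.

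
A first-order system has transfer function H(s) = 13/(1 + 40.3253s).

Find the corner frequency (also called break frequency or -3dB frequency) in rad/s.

Corner frequency = 1/τ = 1/40.3253 = 0.025 rad/s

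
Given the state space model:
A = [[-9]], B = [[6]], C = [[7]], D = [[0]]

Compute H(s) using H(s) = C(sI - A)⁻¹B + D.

(sI - A)⁻¹ = 1/(s + 9). H(s) = 7 × 6/(s + 9) + 0 = 42/(s + 9).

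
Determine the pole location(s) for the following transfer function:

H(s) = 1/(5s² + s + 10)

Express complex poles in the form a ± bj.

Discriminant = 1² - 4×5×10 = 1 - 200 = -199 < 0, so the poles are a complex conjugate pair s = (-1 ± j√199)/(2×5). Real part = -1/(2×5) = -1/10 = -0.1; imaginary part = ±√199/(2×5) ≈ 1.4107. Poles: s = -0.1 ± 1.4107j.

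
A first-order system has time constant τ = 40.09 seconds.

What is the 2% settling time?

For first-order system, 2% settling time ≈ 4τ = 4 × 40.09 = 160.36 s.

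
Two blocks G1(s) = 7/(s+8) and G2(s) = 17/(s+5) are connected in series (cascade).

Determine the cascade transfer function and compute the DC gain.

Series: multiply transfer functions. G_eq = 7/(s+8) × 17/(s+5) = 119/((s+8)(s+5)). DC gain = 119/(8×5) = 2.975.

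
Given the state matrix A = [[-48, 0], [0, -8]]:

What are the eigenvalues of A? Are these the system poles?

For diagonal matrix, eigenvalues are diagonal entries: λ₁ = -48, λ₂ = -8. Eigenvalues of A = system poles.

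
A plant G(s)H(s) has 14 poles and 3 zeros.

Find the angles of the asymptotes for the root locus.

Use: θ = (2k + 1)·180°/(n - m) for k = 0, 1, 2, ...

n - m = 14 - 3 = 11. Angles: θk = (2k + 1)·180°/11 = 16.36°, 49.09°, 81.82°, 114.55°, 147.27°, 180°, 212.73°, 245.45°, 278.18°, 310.91°, 343.64°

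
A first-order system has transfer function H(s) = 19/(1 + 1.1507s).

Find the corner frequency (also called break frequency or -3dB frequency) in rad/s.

Corner frequency = 1/τ = 1/1.1507 = 0.869 rad/s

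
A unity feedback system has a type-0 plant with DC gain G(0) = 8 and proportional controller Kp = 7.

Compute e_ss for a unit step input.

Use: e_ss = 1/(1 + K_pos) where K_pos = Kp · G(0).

K_pos = Kp · G(0) = 7 × 8 = 56. e_ss = 1/(1 + 56) = 0.0175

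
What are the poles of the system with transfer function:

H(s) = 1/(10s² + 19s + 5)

Discriminant = 19² - 4×10×5 = 361 - 200 = 161 > 0, so two distinct real poles. Using quadratic formula: s = (-19 ± √161)/(2×10) = (-19 ± √161)/20, with √161 ≈ 12.6886. s₁ ≈ -0.3156, s₂ ≈ -1.5844. Poles: s₁ = -0.3156, s₂ = -1.5844.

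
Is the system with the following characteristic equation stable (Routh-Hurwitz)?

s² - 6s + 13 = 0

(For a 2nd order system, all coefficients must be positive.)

Coefficients: 1, -6, 13. b=-6 not positive, so system is unstable.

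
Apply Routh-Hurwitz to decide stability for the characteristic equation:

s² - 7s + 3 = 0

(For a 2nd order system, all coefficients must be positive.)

Coefficients: 1, -7, 3. b=-7 not positive, so system is unstable.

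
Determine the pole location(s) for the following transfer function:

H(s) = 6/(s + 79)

Pole is where denominator = 0: s + 79 = 0, so s = -79.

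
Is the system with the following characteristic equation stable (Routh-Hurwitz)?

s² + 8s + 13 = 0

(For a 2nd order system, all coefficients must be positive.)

Coefficients: 1, 8, 13. All positive, so system is stable.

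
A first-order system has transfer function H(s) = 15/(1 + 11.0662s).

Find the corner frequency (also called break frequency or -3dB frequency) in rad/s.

Corner frequency = 1/τ = 1/11.0662 = 0.09 rad/s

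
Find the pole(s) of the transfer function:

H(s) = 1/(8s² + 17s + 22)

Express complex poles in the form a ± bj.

Discriminant = 17² - 4×8×22 = 289 - 704 = -415 < 0, so the poles are a complex conjugate pair s = (-17 ± j√415)/(2×8). Real part = -17/(2×8) = -17/16 = -1.0625; imaginary part = ±√415/(2×8) ≈ 1.2732. Poles: s = -1.0625 ± 1.2732j.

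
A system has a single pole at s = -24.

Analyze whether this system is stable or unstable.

Pole at s = -24 is in the left half-plane. Stable.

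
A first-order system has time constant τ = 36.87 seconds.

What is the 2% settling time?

For first-order system, 2% settling time ≈ 4τ = 4 × 36.87 = 147.48 s.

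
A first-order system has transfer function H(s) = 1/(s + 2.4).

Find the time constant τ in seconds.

For H(s) = 1/(s + 1/τ), the pole is at -1/τ = -2.4, so τ = 1/2.4 = 0.4167 s.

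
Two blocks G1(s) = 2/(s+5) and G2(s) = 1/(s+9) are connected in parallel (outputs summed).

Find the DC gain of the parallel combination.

Parallel: G_eq = G1 + G2. DC gain = G1(0) + G2(0) = 2/5 + 1/9 = 0.4 + 0.1111 = 0.5111.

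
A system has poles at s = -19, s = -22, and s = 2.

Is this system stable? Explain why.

Pole(s) at s = 2 are not in the left half-plane. System is unstable.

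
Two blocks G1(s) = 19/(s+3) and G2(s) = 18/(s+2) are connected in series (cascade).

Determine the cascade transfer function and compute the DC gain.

Series: multiply transfer functions. G_eq = 19/(s+3) × 18/(s+2) = 342/((s+3)(s+2)). DC gain = 342/(3×2) = 57.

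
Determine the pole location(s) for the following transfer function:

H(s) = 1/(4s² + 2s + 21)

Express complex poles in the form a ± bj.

Discriminant = 2² - 4×4×21 = 4 - 336 = -332 < 0, so the poles are a complex conjugate pair s = (-2 ± j√332)/(2×4). Real part = -2/(2×4) = -2/8 = -0.25; imaginary part = ±√332/(2×4) ≈ 2.2776. Poles: s = -0.25 ± 2.2776j.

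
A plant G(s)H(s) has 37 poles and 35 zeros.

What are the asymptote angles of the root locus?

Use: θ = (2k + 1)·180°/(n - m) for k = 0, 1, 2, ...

n - m = 37 - 35 = 2. Angles: θk = (2k + 1)·180°/2 = 90°, 270°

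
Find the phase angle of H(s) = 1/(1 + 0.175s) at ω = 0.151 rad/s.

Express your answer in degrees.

Phase = -arctan(ωτ) = -arctan(0.151 × 0.175) = -1.5°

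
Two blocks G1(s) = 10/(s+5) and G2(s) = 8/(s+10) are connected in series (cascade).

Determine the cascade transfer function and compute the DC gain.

Series: multiply transfer functions. G_eq = 10/(s+5) × 8/(s+10) = 80/((s+5)(s+10)). DC gain = 80/(5×10) = 1.6.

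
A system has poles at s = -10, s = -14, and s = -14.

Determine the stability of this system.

All poles are in the left half-plane. System is stable.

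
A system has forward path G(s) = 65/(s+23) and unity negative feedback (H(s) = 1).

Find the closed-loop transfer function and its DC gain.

T(s) = G/(1+GH) = [65/(s+23)] / [1 + 65/(s+23)] = 65/(s+23+65) = 65/(s+88). DC gain = 65/88 = 0.7386.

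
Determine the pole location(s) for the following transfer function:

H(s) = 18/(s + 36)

Pole is where denominator = 0: s + 36 = 0, so s = -36.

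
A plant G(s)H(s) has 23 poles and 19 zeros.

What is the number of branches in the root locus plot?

Root locus has n branches where n = number of poles = 23.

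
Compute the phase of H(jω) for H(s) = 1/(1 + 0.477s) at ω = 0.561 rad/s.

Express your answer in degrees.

Phase = -arctan(ωτ) = -arctan(0.561 × 0.477) = -15.0°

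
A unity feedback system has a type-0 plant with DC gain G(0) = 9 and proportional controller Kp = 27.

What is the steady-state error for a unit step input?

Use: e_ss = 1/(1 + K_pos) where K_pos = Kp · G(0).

K_pos = Kp · G(0) = 27 × 9 = 243. e_ss = 1/(1 + 243) = 0.0041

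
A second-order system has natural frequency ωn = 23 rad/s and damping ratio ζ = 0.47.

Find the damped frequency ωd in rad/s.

ωd = ωn√(1 - ζ²) = 23√(1 - 0.47²) = 20.3 rad/s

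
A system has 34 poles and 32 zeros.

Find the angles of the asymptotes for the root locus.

n - m = 34 - 32 = 2. Angles: θk = (2k + 1)·180°/2 = 90°, 270°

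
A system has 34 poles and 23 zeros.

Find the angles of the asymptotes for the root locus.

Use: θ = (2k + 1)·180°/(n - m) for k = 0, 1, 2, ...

n - m = 34 - 23 = 11. Angles: θk = (2k + 1)·180°/11 = 16.36°, 49.09°, 81.82°, 114.55°, 147.27°, 180°, 212.73°, 245.45°, 278.18°, 310.91°, 343.64°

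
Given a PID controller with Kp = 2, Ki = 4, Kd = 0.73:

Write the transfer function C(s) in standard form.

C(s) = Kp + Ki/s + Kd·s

Substituting values: C(s) = 2 + 4/s + 0.73s = (0.73s² + 2s + 4)/s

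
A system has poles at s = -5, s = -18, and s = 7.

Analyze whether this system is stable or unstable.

Pole(s) at s = 7 are not in the left half-plane. System is unstable.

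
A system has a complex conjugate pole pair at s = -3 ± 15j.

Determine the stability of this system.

Real part of poles is -3 (< 0, left half-plane). Stable.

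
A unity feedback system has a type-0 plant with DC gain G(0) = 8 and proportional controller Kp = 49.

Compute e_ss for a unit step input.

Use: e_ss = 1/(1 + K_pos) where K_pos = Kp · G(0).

K_pos = Kp · G(0) = 49 × 8 = 392. e_ss = 1/(1 + 392) = 0.0025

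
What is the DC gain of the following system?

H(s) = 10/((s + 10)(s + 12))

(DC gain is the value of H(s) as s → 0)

DC gain = H(0) = 10/(10 × 12) = 10/120 = 0.0833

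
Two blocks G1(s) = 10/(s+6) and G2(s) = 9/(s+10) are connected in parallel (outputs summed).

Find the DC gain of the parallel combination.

Parallel: G_eq = G1 + G2. DC gain = G1(0) + G2(0) = 10/6 + 9/10 = 1.6667 + 0.9 = 2.5667.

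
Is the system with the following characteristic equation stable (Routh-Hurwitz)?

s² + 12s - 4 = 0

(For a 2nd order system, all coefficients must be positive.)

Coefficients: 1, 12, -4. c=-4 not positive, so system is unstable.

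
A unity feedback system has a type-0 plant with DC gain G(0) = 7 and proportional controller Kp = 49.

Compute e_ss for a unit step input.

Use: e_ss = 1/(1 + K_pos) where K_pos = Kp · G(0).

K_pos = Kp · G(0) = 49 × 7 = 343. e_ss = 1/(1 + 343) = 0.0029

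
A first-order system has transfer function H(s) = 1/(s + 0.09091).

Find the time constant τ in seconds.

For H(s) = 1/(s + 1/τ), the pole is at -1/τ = -0.09091, so τ = 1/0.09091 = 11 s.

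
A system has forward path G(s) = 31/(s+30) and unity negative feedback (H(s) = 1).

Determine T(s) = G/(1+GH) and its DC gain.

T(s) = G/(1+GH) = [31/(s+30)] / [1 + 31/(s+30)] = 31/(s+30+31) = 31/(s+61). DC gain = 31/61 = 0.5082.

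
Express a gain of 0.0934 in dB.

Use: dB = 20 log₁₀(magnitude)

dB = 20 log₁₀(0.0934) = -20.6 dB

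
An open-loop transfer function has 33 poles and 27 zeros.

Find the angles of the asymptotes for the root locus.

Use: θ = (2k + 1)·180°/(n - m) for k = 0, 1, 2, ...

n - m = 33 - 27 = 6. Angles: θk = (2k + 1)·180°/6 = 30°, 90°, 150°, 210°, 270°, 330°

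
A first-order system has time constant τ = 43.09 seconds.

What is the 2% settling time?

For first-order system, 2% settling time ≈ 4τ = 4 × 43.09 = 172.36 s.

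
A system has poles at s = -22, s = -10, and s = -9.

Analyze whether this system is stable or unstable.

All poles are in the left half-plane. System is stable.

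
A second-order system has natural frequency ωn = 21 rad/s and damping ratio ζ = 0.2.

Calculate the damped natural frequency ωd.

ωd = ωn√(1 - ζ²) = 21√(1 - 0.2²) = 20.58 rad/s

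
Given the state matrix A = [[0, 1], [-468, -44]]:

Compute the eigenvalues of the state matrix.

det(A - λI) = λ² - (-44)λ + 468 = (λ - (-18))(λ - (-26)). Eigenvalues: -18, -26.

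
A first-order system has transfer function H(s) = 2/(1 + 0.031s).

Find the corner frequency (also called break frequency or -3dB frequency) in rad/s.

Corner frequency = 1/τ = 1/0.031 = 32.258 rad/s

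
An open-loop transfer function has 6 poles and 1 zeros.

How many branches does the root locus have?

Root locus has n branches where n = number of poles = 6.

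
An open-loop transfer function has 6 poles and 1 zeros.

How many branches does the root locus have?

Root locus has n branches where n = number of poles = 6.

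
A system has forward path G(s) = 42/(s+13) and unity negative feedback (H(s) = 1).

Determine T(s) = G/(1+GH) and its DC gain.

T(s) = G/(1+GH) = [42/(s+13)] / [1 + 42/(s+13)] = 42/(s+13+42) = 42/(s+55). DC gain = 42/55 = 0.7636.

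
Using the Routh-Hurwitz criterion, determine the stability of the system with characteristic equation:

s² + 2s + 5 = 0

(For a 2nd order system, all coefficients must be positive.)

Coefficients: 1, 2, 5. All positive, so system is stable.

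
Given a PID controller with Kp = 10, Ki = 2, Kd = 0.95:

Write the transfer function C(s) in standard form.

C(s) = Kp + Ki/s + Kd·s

Substituting values: C(s) = 10 + 2/s + 0.95s = (0.95s² + 10s + 2)/s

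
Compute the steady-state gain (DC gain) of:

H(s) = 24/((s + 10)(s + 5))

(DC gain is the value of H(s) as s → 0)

DC gain = H(0) = 24/(10 × 5) = 24/50 = 0.48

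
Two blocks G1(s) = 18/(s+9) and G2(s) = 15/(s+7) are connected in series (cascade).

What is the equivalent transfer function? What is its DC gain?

Series: multiply transfer functions. G_eq = 18/(s+9) × 15/(s+7) = 270/((s+9)(s+7)). DC gain = 270/(9×7) = 4.2857.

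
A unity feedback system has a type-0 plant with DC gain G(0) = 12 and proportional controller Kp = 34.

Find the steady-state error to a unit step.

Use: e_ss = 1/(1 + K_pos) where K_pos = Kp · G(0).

K_pos = Kp · G(0) = 34 × 12 = 408. e_ss = 1/(1 + 408) = 0.0024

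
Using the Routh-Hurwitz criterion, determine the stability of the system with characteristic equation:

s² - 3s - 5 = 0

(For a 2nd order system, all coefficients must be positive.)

Coefficients: 1, -3, -5. b=-3, c=-5 not positive, so system is unstable.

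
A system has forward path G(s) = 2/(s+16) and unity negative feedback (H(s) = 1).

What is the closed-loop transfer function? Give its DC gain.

T(s) = G/(1+GH) = [2/(s+16)] / [1 + 2/(s+16)] = 2/(s+16+2) = 2/(s+18). DC gain = 2/18 = 0.1111.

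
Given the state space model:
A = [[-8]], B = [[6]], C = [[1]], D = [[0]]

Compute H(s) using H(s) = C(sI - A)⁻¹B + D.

(sI - A)⁻¹ = 1/(s + 8). H(s) = 1 × 6/(s + 8) + 0 = 6/(s + 8).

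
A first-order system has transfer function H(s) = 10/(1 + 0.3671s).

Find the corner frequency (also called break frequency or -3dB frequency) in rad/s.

Corner frequency = 1/τ = 1/0.3671 = 2.724 rad/s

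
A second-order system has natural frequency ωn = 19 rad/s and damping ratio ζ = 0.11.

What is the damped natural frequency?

ωd = ωn√(1 - ζ²) = 19√(1 - 0.11²) = 18.88 rad/s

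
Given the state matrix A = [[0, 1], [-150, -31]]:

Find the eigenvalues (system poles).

det(A - λI) = λ² - (-31)λ + 150 = (λ - (-6))(λ - (-25)). Eigenvalues: -6, -25.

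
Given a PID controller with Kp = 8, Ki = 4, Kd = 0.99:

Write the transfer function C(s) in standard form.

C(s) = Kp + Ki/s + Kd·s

Substituting values: C(s) = 8 + 4/s + 0.99s = (0.99s² + 8s + 4)/s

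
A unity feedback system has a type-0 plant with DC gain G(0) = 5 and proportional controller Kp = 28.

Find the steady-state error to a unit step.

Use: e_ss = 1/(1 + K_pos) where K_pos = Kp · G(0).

K_pos = Kp · G(0) = 28 × 5 = 140. e_ss = 1/(1 + 140) = 0.0071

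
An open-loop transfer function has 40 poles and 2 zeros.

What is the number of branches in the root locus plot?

Root locus has n branches where n = number of poles = 40.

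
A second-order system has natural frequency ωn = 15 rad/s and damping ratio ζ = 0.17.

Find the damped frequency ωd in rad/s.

ωd = ωn√(1 - ζ²) = 15√(1 - 0.17²) = 14.78 rad/s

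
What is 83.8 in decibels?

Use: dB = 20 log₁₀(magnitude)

dB = 20 log₁₀(83.8) = 38.5 dB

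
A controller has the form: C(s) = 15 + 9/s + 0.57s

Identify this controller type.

This is a Proportional-Integral-Derivative (PID) controller.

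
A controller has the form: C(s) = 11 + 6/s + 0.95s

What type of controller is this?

This is a Proportional-Integral-Derivative (PID) controller.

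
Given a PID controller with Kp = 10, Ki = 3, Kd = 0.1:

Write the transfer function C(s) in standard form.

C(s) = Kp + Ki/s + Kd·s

Substituting values: C(s) = 10 + 3/s + 0.1s = (0.1s² + 10s + 3)/s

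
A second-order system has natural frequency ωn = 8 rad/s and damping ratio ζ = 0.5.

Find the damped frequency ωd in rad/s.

ωd = ωn√(1 - ζ²) = 8√(1 - 0.5²) = 6.93 rad/s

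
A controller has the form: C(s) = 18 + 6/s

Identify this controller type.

This is a Proportional-Integral (PI) controller.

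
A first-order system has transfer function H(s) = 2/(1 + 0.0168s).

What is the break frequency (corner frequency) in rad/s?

Corner frequency = 1/τ = 1/0.0168 = 59.524 rad/s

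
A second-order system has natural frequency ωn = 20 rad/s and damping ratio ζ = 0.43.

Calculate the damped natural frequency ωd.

ωd = ωn√(1 - ζ²) = 20√(1 - 0.43²) = 18.06 rad/s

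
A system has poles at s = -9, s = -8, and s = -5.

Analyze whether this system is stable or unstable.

All poles are in the left half-plane. System is stable.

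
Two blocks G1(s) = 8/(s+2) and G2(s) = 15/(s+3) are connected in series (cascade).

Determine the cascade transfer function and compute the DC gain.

Series: multiply transfer functions. G_eq = 8/(s+2) × 15/(s+3) = 120/((s+2)(s+3)). DC gain = 120/(2×3) = 20.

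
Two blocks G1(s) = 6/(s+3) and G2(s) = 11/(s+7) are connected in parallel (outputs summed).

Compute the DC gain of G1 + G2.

Parallel: G_eq = G1 + G2. DC gain = G1(0) + G2(0) = 6/3 + 11/7 = 2 + 1.5714 = 3.5714.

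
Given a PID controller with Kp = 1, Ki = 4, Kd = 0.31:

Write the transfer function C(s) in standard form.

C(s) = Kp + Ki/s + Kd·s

Substituting values: C(s) = 1 + 4/s + 0.31s = (0.31s² + s + 4)/s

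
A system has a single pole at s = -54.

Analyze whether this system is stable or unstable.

Pole at s = -54 is in the left half-plane. Stable.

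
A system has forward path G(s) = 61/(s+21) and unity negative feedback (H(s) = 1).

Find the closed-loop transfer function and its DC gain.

T(s) = G/(1+GH) = [61/(s+21)] / [1 + 61/(s+21)] = 61/(s+21+61) = 61/(s+82). DC gain = 61/82 = 0.7439.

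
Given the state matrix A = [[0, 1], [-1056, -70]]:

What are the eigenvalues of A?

det(A - λI) = λ² - (-70)λ + 1056 = (λ - (-48))(λ - (-22)). Eigenvalues: -48, -22.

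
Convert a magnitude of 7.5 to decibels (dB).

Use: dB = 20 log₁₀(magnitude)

dB = 20 log₁₀(7.5) = 17.5 dB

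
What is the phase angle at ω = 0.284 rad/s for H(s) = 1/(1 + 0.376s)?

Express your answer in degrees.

Phase = -arctan(ωτ) = -arctan(0.284 × 0.376) = -6.1°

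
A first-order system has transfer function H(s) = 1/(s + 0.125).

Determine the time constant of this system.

For H(s) = 1/(s + 1/τ), the pole is at -1/τ = -0.125, so τ = 1/0.125 = 8 s.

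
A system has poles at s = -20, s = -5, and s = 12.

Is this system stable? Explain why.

Pole(s) at s = 12 are not in the left half-plane. System is unstable.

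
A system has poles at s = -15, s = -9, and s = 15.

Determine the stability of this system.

Pole(s) at s = 15 are not in the left half-plane. System is unstable.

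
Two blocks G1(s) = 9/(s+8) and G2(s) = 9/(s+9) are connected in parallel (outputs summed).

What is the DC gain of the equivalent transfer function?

Parallel: G_eq = G1 + G2. DC gain = G1(0) + G2(0) = 9/8 + 9/9 = 1.125 + 1 = 2.125.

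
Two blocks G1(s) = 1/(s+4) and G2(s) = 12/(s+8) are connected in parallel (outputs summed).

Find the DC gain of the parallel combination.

Parallel: G_eq = G1 + G2. DC gain = G1(0) + G2(0) = 1/4 + 12/8 = 0.25 + 1.5 = 1.75.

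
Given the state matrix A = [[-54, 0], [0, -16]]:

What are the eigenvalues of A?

For diagonal matrix, eigenvalues are diagonal entries: λ₁ = -54, λ₂ = -16.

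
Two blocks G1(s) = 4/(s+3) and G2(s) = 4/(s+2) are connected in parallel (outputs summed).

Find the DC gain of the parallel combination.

Parallel: G_eq = G1 + G2. DC gain = G1(0) + G2(0) = 4/3 + 4/2 = 1.3333 + 2 = 3.3333.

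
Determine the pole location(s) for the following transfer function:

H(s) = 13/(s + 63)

Pole is where denominator = 0: s + 63 = 0, so s = -63.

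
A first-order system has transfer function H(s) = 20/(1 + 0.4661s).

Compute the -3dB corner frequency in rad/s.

Corner frequency = 1/τ = 1/0.4661 = 2.145 rad/s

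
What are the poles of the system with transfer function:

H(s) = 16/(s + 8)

Pole is where denominator = 0: s + 8 = 0, so s = -8.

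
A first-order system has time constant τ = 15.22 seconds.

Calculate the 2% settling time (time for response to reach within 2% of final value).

For first-order system, 2% settling time ≈ 4τ = 4 × 15.22 = 60.88 s.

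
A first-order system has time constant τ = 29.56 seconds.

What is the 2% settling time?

For first-order system, 2% settling time ≈ 4τ = 4 × 29.56 = 118.24 s.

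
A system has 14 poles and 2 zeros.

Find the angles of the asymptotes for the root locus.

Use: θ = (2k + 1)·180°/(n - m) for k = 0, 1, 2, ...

n - m = 14 - 2 = 12. Angles: θk = (2k + 1)·180°/12 = 15°, 45°, 75°, 105°, 135°, 165°, 195°, 225°, 255°, 285°, 315°, 345°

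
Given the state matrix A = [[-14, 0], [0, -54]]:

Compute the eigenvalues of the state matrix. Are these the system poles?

For diagonal matrix, eigenvalues are diagonal entries: λ₁ = -14, λ₂ = -54. Eigenvalues of A = system poles.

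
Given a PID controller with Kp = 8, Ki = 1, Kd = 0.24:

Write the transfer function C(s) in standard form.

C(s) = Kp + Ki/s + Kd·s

Substituting values: C(s) = 8 + 1/s + 0.24s = (0.24s² + 8s + 1)/s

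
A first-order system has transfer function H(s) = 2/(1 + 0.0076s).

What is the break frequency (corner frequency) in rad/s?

Corner frequency = 1/τ = 1/0.0076 = 131.579 rad/s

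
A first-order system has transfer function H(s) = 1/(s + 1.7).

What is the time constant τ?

For H(s) = 1/(s + 1/τ), the pole is at -1/τ = -1.7, so τ = 1/1.7 = 0.5882 s.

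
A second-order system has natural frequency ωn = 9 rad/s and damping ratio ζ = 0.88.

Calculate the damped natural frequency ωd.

ωd = ωn√(1 - ζ²) = 9√(1 - 0.88²) = 4.27 rad/s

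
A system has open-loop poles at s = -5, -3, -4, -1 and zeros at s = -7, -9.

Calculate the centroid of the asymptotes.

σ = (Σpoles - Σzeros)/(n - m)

σ = (Σpoles - Σzeros)/(n - m) = (-13 - (-16))/(4 - 2) = 3/2 = 1.5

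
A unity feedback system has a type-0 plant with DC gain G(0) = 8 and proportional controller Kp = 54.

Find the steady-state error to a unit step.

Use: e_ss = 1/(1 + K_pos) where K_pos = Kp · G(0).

K_pos = Kp · G(0) = 54 × 8 = 432. e_ss = 1/(1 + 432) = 0.0023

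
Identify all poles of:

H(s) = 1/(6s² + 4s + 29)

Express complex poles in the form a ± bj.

Discriminant = 4² - 4×6×29 = 16 - 696 = -680 < 0, so the poles are a complex conjugate pair s = (-4 ± j√680)/(2×6). Real part = -4/(2×6) = -4/12 ≈ -0.3333; imaginary part = ±√680/(2×6) ≈ 2.1731. Poles: s = -0.3333 ± 2.1731j.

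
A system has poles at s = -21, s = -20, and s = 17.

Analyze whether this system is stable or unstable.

Pole(s) at s = 17 are not in the left half-plane. System is unstable.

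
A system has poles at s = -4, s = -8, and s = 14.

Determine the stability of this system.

Pole(s) at s = 14 are not in the left half-plane. System is unstable.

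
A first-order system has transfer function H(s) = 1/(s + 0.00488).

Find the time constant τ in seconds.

For H(s) = 1/(s + 1/τ), the pole is at -1/τ = -0.00488, so τ = 1/0.00488 = 204.9 s.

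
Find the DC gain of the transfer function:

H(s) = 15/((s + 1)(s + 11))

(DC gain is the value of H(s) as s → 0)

DC gain = H(0) = 15/(1 × 11) = 15/11 = 1.3636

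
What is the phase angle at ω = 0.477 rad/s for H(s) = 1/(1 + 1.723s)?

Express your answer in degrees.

Phase = -arctan(ωτ) = -arctan(0.477 × 1.723) = -39.4°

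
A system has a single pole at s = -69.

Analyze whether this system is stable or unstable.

Pole at s = -69 is in the left half-plane. Stable.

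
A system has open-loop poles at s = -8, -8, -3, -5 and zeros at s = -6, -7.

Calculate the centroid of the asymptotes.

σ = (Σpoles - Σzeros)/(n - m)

σ = (Σpoles - Σzeros)/(n - m) = (-24 - (-13))/(4 - 2) = -11/2 = -5.5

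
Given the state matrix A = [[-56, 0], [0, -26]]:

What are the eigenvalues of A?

For diagonal matrix, eigenvalues are diagonal entries: λ₁ = -56, λ₂ = -26.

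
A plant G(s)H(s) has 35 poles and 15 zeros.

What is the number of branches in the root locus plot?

Root locus has n branches where n = number of poles = 35.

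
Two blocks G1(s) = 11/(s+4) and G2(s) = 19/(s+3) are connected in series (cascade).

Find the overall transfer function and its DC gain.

Series: multiply transfer functions. G_eq = 11/(s+4) × 19/(s+3) = 209/((s+4)(s+3)). DC gain = 209/(4×3) = 17.4167.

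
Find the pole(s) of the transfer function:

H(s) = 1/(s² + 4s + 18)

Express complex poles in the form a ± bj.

Discriminant = 4² - 4×1×18 = 16 - 72 = -56 < 0, so the poles are a complex conjugate pair s = (-4 ± j√56)/(2×1). Real part = -4/(2×1) = -4/2 = -2; imaginary part = ±√56/(2×1) ≈ 3.7417. Poles: s = -2 ± 3.7417j.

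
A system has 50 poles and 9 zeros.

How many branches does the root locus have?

Root locus has n branches where n = number of poles = 50.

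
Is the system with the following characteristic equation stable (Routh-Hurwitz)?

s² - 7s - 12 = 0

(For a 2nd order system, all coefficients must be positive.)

Coefficients: 1, -7, -12. b=-7, c=-12 not positive, so system is unstable.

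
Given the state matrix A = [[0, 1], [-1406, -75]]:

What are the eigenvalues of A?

det(A - λI) = λ² - (-75)λ + 1406 = (λ - (-37))(λ - (-38)). Eigenvalues: -37, -38.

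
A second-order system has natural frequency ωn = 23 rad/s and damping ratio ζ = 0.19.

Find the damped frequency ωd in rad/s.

ωd = ωn√(1 - ζ²) = 23√(1 - 0.19²) = 22.58 rad/s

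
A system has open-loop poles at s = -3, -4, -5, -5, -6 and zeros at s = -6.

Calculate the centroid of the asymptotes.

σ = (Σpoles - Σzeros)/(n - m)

σ = (Σpoles - Σzeros)/(n - m) = (-23 - (-6))/(5 - 1) = -17/4 = -4.25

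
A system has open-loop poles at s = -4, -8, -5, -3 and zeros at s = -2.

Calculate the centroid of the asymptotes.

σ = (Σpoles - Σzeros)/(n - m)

σ = (Σpoles - Σzeros)/(n - m) = (-20 - (-2))/(4 - 1) = -18/3 = -6.0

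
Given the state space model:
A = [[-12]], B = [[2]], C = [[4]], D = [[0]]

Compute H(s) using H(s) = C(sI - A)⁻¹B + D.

(sI - A)⁻¹ = 1/(s + 12). H(s) = 4 × 2/(s + 12) + 0 = 8/(s + 12).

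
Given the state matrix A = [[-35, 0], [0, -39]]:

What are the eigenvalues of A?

For diagonal matrix, eigenvalues are diagonal entries: λ₁ = -35, λ₂ = -39.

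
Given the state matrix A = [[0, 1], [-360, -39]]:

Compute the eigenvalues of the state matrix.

det(A - λI) = λ² - (-39)λ + 360 = (λ - (-15))(λ - (-24)). Eigenvalues: -15, -24.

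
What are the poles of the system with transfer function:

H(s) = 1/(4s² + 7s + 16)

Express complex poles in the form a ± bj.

Discriminant = 7² - 4×4×16 = 49 - 256 = -207 < 0, so the poles are a complex conjugate pair s = (-7 ± j√207)/(2×4). Real part = -7/(2×4) = -7/8 = -0.875; imaginary part = ±√207/(2×4) ≈ 1.7984. Poles: s = -0.875 ± 1.7984j.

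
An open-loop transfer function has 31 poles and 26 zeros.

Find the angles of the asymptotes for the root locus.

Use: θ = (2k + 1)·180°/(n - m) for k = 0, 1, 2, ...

n - m = 31 - 26 = 5. Angles: θk = (2k + 1)·180°/5 = 36°, 108°, 180°, 252°, 324°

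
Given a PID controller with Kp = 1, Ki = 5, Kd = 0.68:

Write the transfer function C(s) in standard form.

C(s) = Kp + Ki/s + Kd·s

Substituting values: C(s) = 1 + 5/s + 0.68s = (0.68s² + s + 5)/s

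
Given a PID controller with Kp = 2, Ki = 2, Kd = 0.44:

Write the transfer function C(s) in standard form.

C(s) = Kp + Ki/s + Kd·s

Substituting values: C(s) = 2 + 2/s + 0.44s = (0.44s² + 2s + 2)/s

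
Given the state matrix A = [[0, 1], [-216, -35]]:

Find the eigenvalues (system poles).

det(A - λI) = λ² - (-35)λ + 216 = (λ - (-8))(λ - (-27)). Eigenvalues: -8, -27.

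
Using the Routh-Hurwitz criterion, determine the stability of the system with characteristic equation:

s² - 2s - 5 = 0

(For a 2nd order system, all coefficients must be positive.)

Coefficients: 1, -2, -5. b=-2, c=-5 not positive, so system is unstable.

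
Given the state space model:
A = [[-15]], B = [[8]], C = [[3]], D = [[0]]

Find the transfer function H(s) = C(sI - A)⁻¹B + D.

(sI - A)⁻¹ = 1/(s + 15). H(s) = 3 × 8/(s + 15) + 0 = 24/(s + 15).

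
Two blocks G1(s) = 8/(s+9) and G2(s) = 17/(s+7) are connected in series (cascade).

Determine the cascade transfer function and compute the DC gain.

Series: multiply transfer functions. G_eq = 8/(s+9) × 17/(s+7) = 136/((s+9)(s+7)). DC gain = 136/(9×7) = 2.1587.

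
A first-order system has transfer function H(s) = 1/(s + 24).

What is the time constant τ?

For H(s) = 1/(s + 1/τ), the pole is at -1/τ = -24, so τ = 1/24 = 0.0417 s.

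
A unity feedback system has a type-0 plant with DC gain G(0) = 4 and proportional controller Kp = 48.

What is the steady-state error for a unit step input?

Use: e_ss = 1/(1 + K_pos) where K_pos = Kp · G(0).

K_pos = Kp · G(0) = 48 × 4 = 192. e_ss = 1/(1 + 192) = 0.0052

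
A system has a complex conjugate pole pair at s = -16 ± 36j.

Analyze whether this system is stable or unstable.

Real part of poles is -16 (< 0, left half-plane). Stable.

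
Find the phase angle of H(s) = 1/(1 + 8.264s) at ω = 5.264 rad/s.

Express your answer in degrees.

Phase = -arctan(ωτ) = -arctan(5.264 × 8.264) = -88.7°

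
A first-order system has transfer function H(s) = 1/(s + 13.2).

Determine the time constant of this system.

For H(s) = 1/(s + 1/τ), the pole is at -1/τ = -13.2, so τ = 1/13.2 = 0.0758 s.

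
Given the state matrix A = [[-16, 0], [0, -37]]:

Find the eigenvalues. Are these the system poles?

For diagonal matrix, eigenvalues are diagonal entries: λ₁ = -16, λ₂ = -37. Eigenvalues of A = system poles.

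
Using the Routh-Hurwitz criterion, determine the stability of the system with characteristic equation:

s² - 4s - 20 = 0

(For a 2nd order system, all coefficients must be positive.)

Coefficients: 1, -4, -20. b=-4, c=-20 not positive, so system is unstable.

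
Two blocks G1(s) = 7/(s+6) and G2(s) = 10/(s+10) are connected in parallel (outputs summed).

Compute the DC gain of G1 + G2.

Parallel: G_eq = G1 + G2. DC gain = G1(0) + G2(0) = 7/6 + 10/10 = 1.1667 + 1 = 2.1667.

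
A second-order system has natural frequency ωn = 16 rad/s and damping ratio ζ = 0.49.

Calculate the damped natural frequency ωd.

ωd = ωn√(1 - ζ²) = 16√(1 - 0.49²) = 13.95 rad/s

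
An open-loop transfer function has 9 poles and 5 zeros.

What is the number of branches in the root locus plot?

Root locus has n branches where n = number of poles = 9.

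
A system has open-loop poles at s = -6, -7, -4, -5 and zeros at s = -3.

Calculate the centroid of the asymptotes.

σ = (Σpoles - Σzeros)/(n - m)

σ = (Σpoles - Σzeros)/(n - m) = (-22 - (-3))/(4 - 1) = -19/3 = -6.33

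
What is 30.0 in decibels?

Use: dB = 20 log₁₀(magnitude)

dB = 20 log₁₀(30.0) = 29.5 dB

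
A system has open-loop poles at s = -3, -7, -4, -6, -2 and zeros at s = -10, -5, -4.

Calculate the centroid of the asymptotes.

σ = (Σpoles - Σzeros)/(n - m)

σ = (Σpoles - Σzeros)/(n - m) = (-22 - (-19))/(5 - 3) = -3/2 = -1.5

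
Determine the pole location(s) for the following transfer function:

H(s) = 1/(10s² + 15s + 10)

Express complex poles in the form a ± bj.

Discriminant = 15² - 4×10×10 = 225 - 400 = -175 < 0, so the poles are a complex conjugate pair s = (-15 ± j√175)/(2×10). Real part = -15/(2×10) = -15/20 = -0.75; imaginary part = ±√175/(2×10) ≈ 0.6614. Poles: s = -0.75 ± 0.6614j.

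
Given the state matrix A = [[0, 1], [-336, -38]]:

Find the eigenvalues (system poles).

det(A - λI) = λ² - (-38)λ + 336 = (λ - (-14))(λ - (-24)). Eigenvalues: -14, -24.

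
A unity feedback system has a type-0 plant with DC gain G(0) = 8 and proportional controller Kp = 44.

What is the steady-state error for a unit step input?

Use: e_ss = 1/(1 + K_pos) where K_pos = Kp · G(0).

K_pos = Kp · G(0) = 44 × 8 = 352. e_ss = 1/(1 + 352) = 0.0028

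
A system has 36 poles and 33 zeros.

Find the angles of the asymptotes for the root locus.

n - m = 36 - 33 = 3. Angles: θk = (2k + 1)·180°/3 = 60°, 180°, 300°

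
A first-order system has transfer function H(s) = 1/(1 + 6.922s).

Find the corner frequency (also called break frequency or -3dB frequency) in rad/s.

Corner frequency = 1/τ = 1/6.922 = 0.144 rad/s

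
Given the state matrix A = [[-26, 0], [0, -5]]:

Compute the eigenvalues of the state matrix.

For diagonal matrix, eigenvalues are diagonal entries: λ₁ = -26, λ₂ = -5.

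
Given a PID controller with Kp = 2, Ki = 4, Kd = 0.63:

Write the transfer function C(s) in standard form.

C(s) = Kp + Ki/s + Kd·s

Substituting values: C(s) = 2 + 4/s + 0.63s = (0.63s² + 2s + 4)/s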